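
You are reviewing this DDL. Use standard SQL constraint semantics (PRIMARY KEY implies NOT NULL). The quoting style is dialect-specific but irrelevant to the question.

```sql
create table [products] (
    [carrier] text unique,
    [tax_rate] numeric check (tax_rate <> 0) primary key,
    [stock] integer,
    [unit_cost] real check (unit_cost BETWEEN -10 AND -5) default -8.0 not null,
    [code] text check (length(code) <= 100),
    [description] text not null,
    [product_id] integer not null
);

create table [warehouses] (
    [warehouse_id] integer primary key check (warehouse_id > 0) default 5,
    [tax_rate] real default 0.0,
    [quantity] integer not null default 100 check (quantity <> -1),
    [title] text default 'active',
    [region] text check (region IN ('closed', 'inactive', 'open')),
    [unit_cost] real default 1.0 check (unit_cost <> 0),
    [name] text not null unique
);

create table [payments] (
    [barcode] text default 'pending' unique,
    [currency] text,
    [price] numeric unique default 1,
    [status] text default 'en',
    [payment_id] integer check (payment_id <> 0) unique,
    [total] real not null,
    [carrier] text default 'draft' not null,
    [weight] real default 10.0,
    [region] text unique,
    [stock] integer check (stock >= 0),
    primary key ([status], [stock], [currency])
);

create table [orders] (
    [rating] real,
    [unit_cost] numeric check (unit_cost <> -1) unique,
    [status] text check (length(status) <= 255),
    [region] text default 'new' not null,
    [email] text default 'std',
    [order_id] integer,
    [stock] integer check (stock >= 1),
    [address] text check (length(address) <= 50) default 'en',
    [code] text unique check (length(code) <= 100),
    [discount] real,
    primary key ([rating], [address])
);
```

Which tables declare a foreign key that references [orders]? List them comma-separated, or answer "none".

No REFERENCES clause anywhere in the schema names orders.

none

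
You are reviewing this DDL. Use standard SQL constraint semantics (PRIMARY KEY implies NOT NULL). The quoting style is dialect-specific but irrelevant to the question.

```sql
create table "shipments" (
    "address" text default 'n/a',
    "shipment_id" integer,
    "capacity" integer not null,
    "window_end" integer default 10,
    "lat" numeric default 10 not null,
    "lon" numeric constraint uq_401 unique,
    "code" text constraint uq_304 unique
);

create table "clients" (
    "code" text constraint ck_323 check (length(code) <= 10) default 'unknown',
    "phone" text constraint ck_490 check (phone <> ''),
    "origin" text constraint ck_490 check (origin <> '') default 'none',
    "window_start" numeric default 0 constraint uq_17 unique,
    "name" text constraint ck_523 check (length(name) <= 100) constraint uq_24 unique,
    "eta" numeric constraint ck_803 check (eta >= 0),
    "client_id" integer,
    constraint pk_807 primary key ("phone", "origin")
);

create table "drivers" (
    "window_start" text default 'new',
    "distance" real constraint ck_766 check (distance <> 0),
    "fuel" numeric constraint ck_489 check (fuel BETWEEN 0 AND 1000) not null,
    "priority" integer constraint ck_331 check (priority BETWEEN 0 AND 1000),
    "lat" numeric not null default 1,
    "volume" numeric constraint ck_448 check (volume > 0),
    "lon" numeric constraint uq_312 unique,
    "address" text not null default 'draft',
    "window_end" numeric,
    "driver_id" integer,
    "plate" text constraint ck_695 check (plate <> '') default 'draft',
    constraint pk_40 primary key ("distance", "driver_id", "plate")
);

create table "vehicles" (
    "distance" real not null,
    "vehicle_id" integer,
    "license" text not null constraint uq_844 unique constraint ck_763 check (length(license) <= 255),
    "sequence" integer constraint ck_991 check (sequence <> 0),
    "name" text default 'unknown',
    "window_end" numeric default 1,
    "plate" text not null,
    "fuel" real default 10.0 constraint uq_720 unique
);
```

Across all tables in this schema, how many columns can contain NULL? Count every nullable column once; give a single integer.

shipments: 5 nullable (address, shipment_id, window_end, lon, code — PK none and explicit NOT NULL columns excluded).
clients: 5 nullable (code, window_start, name, eta, client_id — PK (phone, origin) and explicit NOT NULL columns excluded).
drivers: 5 nullable (window_start, priority, volume, lon, window_end — PK (distance, driver_id, plate) and explicit NOT NULL columns excluded).
vehicles: 5 nullable (vehicle_id, sequence, name, window_end, fuel — PK none and explicit NOT NULL columns excluded).
Total: 5 + 5 + 5 + 5 = 20.

20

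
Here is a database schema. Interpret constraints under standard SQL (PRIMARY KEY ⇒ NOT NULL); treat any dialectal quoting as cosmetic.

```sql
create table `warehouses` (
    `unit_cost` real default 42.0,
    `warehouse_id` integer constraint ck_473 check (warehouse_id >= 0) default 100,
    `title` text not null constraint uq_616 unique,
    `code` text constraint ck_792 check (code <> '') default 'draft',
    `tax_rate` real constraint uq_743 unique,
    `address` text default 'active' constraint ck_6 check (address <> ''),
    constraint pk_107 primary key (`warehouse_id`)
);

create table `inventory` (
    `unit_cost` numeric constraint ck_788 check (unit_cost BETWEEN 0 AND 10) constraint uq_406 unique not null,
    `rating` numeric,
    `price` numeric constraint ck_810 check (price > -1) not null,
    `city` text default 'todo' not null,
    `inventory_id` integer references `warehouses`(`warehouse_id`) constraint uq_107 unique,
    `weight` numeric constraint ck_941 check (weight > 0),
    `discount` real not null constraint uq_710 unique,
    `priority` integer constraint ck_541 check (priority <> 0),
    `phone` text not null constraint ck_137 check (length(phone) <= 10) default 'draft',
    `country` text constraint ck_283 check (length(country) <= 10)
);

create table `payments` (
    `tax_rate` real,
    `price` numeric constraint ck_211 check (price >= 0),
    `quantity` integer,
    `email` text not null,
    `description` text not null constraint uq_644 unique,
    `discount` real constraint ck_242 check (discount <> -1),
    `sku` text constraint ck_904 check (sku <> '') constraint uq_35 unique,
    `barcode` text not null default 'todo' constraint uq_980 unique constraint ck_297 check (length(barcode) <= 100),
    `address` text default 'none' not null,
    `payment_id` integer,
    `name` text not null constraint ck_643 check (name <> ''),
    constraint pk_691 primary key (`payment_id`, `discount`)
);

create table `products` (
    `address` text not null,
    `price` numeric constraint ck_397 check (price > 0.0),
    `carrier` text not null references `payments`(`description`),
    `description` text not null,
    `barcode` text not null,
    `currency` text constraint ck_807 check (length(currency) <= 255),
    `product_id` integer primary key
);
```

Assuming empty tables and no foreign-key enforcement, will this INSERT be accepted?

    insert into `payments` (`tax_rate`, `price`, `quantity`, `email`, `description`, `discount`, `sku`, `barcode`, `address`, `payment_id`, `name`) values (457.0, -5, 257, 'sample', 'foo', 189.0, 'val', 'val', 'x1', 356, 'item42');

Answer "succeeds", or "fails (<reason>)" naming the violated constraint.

fails (CHECK on price)

The value -5 for price violates CHECK (price >= 0).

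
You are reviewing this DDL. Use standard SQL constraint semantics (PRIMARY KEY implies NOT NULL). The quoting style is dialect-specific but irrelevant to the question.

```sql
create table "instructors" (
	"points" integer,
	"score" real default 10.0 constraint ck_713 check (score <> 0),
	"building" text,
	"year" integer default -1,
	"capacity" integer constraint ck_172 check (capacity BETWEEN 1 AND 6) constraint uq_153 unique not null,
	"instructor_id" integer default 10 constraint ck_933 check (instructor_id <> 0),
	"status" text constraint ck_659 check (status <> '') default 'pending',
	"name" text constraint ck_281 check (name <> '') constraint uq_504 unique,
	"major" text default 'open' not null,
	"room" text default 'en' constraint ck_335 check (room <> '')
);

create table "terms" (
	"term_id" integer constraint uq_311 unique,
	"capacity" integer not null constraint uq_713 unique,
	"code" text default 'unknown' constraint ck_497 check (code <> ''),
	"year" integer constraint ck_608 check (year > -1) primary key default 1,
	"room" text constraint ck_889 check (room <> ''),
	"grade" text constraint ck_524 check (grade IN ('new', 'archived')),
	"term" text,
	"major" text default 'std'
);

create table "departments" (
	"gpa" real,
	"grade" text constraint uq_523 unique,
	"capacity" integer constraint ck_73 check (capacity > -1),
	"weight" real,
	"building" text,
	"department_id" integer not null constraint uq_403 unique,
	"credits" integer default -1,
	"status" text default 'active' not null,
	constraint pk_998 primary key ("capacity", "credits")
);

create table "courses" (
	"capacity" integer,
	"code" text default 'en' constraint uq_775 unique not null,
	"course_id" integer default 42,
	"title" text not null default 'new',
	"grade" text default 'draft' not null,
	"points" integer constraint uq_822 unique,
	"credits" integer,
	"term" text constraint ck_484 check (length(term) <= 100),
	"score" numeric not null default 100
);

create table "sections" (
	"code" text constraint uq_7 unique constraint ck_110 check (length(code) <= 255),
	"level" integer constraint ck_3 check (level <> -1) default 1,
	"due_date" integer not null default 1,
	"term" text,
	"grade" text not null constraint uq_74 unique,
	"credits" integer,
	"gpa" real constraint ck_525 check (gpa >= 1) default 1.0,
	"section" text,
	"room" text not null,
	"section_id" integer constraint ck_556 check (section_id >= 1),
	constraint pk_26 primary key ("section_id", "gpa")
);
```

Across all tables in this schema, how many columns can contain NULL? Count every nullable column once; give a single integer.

28

instructors: 8 nullable (points, score, building, year, instructor_id, status, name, room — PK none and explicit NOT NULL columns excluded).
terms: 6 nullable (term_id, code, room, grade, term, major — PK (year) and explicit NOT NULL columns excluded).
departments: 4 nullable (gpa, grade, weight, building — PK (capacity, credits) and explicit NOT NULL columns excluded).
courses: 5 nullable (capacity, course_id, points, credits, term — PK none and explicit NOT NULL columns excluded).
sections: 5 nullable (code, level, term, credits, section — PK (section_id, gpa) and explicit NOT NULL columns excluded).
Total: 8 + 6 + 4 + 5 + 5 = 28.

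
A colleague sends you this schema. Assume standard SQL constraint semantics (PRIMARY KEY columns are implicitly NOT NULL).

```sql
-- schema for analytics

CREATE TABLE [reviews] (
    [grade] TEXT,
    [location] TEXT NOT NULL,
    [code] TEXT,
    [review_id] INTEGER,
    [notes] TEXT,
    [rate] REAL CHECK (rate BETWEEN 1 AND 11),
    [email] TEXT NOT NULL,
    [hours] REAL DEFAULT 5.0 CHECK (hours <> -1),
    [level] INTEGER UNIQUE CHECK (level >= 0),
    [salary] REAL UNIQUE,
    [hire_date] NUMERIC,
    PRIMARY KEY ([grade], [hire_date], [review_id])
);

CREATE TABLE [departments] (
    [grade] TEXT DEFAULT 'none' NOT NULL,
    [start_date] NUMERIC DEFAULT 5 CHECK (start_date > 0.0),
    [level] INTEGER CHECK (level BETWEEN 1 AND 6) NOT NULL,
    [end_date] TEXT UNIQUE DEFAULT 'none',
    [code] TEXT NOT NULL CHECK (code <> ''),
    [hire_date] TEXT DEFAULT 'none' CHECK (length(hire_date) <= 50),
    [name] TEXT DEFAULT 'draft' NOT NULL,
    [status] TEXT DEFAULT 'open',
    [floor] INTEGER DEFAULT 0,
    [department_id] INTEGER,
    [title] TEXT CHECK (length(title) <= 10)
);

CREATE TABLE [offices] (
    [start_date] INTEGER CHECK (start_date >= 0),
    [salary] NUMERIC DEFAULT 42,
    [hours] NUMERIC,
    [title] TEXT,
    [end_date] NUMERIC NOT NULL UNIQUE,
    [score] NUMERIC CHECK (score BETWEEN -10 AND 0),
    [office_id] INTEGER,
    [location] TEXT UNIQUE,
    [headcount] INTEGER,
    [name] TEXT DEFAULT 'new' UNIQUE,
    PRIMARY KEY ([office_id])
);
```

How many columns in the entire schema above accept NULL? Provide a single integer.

reviews: 6 nullable (code, notes, rate, hours, level, salary — PK (grade, hire_date, review_id) and explicit NOT NULL columns excluded).
departments: 7 nullable (start_date, end_date, hire_date, status, floor, department_id, title — PK none and explicit NOT NULL columns excluded).
offices: 8 nullable (start_date, salary, hours, title, score, location, headcount, name — PK (office_id) and explicit NOT NULL columns excluded).
Total: 6 + 7 + 8 = 21.

21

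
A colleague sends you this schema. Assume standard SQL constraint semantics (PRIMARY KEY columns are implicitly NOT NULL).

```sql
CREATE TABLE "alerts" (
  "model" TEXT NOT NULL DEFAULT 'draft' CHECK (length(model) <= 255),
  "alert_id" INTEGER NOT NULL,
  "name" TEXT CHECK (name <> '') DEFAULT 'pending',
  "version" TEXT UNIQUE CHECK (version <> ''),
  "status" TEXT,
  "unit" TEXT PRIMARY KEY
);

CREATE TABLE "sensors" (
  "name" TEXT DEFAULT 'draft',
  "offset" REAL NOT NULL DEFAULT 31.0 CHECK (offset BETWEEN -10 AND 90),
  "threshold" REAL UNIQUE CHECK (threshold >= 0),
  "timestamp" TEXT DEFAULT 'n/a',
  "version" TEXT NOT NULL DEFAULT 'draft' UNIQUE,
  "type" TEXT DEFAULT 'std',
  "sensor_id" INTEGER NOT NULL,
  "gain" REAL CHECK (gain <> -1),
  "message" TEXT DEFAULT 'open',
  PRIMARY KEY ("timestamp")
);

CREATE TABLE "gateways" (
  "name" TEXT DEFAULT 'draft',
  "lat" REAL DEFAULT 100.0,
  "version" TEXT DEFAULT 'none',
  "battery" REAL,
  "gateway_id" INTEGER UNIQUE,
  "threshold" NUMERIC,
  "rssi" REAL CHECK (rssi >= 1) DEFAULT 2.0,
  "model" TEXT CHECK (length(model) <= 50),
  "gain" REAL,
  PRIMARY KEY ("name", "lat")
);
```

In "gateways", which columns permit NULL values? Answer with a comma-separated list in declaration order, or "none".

- name: part of the PRIMARY KEY, which implies NOT NULL → not nullable.
- lat: part of the PRIMARY KEY, which implies NOT NULL → not nullable.
- version: DEFAULT only fills an omitted column; an explicit NULL is still allowed → nullable.
- battery: no NOT NULL constraint applies → nullable.
- gateway_id: UNIQUE does not imply NOT NULL → nullable.
- threshold: no NOT NULL constraint applies → nullable.
- rssi: CHECK does not forbid NULL (a CHECK constraint passes when its expression is NULL) → nullable.
- model: CHECK does not forbid NULL (a CHECK constraint passes when its expression is NULL) → nullable.
- gain: no NOT NULL constraint applies → nullable.

version, battery, gateway_id, threshold, rssi, model, gain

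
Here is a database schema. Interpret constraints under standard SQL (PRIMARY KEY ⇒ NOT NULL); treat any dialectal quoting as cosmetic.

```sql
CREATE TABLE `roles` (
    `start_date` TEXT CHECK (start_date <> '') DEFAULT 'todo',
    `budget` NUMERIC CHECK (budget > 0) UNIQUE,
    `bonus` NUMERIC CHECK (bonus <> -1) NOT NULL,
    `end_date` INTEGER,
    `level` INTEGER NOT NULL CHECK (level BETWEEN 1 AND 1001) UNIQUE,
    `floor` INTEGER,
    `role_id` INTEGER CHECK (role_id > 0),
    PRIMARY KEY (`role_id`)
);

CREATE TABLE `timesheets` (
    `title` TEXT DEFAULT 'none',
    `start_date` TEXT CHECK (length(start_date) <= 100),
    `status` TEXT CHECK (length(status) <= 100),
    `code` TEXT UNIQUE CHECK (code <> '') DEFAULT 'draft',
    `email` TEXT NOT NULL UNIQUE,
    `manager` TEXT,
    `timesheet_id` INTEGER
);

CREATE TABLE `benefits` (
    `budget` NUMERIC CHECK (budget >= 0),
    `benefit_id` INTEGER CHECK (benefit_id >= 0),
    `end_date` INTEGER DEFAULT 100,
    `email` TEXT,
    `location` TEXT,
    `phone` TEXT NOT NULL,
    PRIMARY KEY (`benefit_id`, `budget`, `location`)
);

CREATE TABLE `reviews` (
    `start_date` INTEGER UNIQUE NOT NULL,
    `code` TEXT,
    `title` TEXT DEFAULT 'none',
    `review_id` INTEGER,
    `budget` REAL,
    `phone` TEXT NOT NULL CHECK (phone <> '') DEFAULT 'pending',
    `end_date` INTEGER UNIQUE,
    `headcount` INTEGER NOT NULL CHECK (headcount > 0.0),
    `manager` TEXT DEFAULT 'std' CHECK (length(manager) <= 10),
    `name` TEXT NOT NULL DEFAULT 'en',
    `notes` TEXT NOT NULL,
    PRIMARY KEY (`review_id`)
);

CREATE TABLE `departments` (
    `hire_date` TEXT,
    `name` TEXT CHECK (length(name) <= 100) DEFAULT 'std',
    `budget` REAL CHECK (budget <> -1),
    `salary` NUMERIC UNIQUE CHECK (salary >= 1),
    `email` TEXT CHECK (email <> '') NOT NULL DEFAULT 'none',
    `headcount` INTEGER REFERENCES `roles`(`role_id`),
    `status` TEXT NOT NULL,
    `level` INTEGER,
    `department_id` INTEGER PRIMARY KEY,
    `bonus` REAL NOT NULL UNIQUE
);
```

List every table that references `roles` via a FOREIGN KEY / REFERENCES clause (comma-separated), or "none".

- departments.headcount references roles(role_id).

departments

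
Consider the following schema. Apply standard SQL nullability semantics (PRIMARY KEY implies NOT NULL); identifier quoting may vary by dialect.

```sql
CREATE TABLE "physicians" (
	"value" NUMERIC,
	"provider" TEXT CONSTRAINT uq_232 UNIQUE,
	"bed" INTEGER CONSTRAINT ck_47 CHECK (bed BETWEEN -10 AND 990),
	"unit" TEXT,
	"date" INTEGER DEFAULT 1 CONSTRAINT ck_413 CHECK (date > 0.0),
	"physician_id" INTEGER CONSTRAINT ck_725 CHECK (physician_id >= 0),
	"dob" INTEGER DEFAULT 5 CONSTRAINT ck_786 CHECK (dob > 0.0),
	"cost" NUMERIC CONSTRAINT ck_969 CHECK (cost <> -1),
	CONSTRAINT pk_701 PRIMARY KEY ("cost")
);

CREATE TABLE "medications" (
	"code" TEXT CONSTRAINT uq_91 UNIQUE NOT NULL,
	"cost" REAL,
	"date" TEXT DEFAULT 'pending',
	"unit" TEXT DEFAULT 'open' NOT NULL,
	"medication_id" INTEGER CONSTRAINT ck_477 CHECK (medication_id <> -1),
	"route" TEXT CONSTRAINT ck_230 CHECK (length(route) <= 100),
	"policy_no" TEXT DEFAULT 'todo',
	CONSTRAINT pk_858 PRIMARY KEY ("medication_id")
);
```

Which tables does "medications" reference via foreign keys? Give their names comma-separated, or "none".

none

No column in medications has a REFERENCES clause.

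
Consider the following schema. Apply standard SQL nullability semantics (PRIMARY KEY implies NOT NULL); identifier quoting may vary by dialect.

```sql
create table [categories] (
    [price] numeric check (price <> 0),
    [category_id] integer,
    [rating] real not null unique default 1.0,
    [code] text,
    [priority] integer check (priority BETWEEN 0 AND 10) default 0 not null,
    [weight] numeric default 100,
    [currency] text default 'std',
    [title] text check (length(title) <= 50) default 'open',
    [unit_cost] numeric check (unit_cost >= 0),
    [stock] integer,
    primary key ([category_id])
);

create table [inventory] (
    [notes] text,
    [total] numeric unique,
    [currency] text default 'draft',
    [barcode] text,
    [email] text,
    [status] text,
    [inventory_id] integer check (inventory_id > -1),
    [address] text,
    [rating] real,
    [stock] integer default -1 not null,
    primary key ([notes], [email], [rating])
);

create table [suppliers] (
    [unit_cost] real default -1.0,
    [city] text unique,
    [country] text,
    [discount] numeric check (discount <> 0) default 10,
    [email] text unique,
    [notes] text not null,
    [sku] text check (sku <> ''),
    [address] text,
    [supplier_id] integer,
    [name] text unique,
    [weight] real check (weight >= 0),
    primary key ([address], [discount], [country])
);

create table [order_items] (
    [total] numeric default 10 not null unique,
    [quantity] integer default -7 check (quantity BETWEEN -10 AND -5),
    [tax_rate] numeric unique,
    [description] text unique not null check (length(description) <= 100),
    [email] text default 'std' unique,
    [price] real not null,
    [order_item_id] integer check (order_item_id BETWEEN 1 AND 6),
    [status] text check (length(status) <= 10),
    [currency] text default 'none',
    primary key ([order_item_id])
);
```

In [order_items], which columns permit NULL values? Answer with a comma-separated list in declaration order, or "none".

- total: declared NOT NULL → not nullable.
- quantity: CHECK does not forbid NULL (a CHECK constraint passes when its expression is NULL) → nullable.
- tax_rate: UNIQUE does not imply NOT NULL → nullable.
- description: declared NOT NULL → not nullable.
- email: UNIQUE does not imply NOT NULL → nullable.
- price: declared NOT NULL → not nullable.
- order_item_id: part of the PRIMARY KEY, which implies NOT NULL → not nullable.
- status: CHECK does not forbid NULL (a CHECK constraint passes when its expression is NULL) → nullable.
- currency: DEFAULT only fills an omitted column; an explicit NULL is still allowed → nullable.

quantity, tax_rate, email, status, currency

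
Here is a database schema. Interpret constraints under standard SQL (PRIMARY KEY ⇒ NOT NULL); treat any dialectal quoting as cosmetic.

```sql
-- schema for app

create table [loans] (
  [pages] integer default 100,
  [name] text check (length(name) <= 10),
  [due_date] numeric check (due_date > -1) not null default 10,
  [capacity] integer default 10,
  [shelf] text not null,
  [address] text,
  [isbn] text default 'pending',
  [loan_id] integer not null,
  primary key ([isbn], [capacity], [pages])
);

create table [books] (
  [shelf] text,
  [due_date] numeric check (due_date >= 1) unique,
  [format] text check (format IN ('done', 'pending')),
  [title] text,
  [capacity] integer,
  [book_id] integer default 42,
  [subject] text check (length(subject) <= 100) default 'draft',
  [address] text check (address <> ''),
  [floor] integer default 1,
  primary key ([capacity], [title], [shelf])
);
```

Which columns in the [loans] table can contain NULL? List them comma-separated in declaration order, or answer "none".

name, address

- pages: part of the PRIMARY KEY, which implies NOT NULL → not nullable.
- name: CHECK does not forbid NULL (a CHECK constraint passes when its expression is NULL) → nullable.
- due_date: declared NOT NULL → not nullable.
- capacity: part of the PRIMARY KEY, which implies NOT NULL → not nullable.
- shelf: declared NOT NULL → not nullable.
- address: no NOT NULL constraint applies → nullable.
- isbn: part of the PRIMARY KEY, which implies NOT NULL → not nullable.
- loan_id: declared NOT NULL → not nullable.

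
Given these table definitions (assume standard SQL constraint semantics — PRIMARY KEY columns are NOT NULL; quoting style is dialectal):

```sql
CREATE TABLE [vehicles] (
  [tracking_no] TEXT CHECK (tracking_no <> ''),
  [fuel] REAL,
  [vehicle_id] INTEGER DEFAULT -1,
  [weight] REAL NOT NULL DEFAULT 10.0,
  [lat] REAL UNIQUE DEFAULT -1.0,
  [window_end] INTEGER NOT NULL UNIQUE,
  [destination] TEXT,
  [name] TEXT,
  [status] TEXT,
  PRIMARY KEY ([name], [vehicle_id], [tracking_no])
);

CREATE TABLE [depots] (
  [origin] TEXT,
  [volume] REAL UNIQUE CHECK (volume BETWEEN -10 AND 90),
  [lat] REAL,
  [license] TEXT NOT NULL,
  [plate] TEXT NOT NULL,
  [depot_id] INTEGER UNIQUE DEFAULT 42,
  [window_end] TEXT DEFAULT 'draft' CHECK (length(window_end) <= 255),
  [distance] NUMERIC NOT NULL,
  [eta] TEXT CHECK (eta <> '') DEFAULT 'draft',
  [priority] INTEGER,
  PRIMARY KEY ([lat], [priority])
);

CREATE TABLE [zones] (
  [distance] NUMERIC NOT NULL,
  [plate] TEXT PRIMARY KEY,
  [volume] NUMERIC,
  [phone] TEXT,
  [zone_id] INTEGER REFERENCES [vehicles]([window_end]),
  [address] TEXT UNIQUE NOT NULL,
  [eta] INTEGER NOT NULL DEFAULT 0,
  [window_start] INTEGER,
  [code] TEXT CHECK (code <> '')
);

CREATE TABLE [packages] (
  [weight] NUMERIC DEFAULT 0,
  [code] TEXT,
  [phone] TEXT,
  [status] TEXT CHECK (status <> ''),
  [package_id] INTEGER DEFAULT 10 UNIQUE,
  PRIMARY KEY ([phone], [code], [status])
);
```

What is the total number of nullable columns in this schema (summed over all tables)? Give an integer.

vehicles: 4 nullable (fuel, lat, destination, status — PK (name, vehicle_id, tracking_no) and explicit NOT NULL columns excluded).
depots: 5 nullable (origin, volume, depot_id, window_end, eta — PK (lat, priority) and explicit NOT NULL columns excluded).
zones: 5 nullable (volume, phone, zone_id, window_start, code — PK (plate) and explicit NOT NULL columns excluded).
packages: 2 nullable (weight, package_id — PK (phone, code, status) and explicit NOT NULL columns excluded).
Total: 4 + 5 + 5 + 2 = 16.

16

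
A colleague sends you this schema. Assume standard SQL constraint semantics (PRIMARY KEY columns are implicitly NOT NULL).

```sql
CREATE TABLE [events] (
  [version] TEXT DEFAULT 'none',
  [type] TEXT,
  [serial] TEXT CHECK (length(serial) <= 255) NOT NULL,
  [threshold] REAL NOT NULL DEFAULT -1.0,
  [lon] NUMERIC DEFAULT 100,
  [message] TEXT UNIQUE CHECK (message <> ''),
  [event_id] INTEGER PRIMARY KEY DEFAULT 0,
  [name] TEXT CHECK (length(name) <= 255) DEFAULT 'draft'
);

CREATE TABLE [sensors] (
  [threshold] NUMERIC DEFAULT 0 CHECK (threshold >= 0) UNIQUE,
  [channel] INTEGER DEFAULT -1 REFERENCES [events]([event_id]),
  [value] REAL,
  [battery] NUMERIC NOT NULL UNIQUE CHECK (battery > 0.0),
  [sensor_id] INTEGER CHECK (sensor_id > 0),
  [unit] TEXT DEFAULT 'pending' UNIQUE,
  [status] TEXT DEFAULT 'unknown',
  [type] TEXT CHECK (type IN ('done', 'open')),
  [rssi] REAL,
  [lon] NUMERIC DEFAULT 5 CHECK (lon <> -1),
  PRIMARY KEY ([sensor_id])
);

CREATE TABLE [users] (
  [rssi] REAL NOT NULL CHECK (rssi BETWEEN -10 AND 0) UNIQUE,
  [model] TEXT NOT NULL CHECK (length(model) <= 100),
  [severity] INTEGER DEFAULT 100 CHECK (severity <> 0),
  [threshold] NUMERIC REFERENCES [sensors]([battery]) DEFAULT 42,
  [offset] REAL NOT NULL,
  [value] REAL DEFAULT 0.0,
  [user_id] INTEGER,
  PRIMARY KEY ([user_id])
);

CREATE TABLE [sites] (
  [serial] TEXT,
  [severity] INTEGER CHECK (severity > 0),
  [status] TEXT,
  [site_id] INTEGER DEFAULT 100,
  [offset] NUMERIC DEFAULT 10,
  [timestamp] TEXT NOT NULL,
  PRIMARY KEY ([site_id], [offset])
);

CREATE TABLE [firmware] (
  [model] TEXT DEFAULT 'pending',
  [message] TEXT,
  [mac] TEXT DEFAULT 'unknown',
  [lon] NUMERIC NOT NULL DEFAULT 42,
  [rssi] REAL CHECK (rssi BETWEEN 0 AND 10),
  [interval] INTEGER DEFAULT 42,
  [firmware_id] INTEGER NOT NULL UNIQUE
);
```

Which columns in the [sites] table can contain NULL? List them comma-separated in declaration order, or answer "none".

serial, severity, status

- serial: no NOT NULL constraint applies → nullable.
- severity: CHECK does not forbid NULL (a CHECK constraint passes when its expression is NULL) → nullable.
- status: no NOT NULL constraint applies → nullable.
- site_id: part of the PRIMARY KEY, which implies NOT NULL → not nullable.
- offset: part of the PRIMARY KEY, which implies NOT NULL → not nullable.
- timestamp: declared NOT NULL → not nullable.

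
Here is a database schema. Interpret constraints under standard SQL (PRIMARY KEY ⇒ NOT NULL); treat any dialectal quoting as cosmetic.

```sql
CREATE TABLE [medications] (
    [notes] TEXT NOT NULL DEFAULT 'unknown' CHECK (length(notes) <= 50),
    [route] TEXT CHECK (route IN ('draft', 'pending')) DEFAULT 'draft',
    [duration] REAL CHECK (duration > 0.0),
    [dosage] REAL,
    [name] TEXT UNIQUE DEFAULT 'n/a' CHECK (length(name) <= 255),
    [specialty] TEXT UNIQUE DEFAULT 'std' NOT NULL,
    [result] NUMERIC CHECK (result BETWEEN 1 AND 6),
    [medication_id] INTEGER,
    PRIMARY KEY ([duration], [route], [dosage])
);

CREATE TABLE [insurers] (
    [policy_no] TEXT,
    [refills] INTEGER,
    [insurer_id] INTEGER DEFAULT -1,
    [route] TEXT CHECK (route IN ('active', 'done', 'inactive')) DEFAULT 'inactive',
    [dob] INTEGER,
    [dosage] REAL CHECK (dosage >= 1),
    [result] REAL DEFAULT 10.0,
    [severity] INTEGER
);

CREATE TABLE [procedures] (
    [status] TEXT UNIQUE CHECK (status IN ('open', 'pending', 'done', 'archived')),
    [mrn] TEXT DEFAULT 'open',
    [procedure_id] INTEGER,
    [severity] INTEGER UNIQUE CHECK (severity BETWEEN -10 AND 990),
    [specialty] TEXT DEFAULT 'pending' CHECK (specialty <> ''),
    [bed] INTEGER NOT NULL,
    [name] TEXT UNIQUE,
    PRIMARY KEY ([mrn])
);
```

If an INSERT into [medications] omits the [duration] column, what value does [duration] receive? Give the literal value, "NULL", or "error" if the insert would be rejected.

duration has no DEFAULT clause.
Omitting it would insert NULL, but it is part of the PRIMARY KEY, so the INSERT fails.

error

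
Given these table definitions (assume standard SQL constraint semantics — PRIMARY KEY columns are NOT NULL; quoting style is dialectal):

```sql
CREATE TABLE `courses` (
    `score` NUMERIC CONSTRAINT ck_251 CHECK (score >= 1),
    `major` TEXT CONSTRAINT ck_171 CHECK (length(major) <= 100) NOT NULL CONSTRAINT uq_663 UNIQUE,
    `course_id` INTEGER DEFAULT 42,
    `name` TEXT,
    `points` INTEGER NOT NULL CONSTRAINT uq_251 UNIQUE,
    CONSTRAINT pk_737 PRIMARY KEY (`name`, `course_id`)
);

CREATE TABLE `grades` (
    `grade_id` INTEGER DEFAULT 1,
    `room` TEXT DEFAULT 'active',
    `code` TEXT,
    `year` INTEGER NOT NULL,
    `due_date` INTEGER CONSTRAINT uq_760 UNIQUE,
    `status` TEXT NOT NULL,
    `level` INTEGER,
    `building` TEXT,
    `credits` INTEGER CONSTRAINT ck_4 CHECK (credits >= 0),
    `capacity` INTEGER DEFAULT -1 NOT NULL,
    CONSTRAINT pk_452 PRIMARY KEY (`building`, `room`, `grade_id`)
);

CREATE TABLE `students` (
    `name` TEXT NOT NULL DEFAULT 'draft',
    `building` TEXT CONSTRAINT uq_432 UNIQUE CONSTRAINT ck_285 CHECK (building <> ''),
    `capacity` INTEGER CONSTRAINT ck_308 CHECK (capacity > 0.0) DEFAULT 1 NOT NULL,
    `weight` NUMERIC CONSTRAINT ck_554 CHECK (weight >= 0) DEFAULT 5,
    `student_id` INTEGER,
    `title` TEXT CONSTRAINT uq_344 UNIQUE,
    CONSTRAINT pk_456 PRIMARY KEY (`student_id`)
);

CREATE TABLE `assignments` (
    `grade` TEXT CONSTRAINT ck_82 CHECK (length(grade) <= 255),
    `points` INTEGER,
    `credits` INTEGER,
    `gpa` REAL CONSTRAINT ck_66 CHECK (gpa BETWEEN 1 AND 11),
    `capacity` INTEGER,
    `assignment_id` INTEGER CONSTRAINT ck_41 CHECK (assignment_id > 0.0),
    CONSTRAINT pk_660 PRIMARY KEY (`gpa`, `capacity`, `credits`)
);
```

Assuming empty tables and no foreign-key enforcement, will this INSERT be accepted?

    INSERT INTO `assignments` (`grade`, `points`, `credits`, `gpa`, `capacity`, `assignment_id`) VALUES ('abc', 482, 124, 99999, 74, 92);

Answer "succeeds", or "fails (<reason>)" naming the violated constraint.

fails (CHECK on gpa)

The value 99999 for gpa violates CHECK (gpa BETWEEN 1 AND 11).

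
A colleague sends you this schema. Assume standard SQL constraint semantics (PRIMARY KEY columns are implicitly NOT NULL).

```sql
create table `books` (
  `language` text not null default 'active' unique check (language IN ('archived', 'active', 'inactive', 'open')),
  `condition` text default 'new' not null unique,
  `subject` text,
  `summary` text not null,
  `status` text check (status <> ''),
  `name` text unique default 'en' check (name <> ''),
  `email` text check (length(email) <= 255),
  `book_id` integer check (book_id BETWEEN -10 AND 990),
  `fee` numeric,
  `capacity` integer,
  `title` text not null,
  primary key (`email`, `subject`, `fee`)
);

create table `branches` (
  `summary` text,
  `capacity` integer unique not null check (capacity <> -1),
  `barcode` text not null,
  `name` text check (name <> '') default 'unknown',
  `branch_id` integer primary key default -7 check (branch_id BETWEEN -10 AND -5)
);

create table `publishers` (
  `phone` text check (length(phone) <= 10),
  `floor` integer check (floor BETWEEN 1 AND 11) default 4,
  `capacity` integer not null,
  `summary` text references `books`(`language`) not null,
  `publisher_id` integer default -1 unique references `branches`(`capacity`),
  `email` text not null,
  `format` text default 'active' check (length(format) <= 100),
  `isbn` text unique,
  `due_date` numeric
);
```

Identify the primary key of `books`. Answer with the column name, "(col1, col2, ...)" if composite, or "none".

(email, subject, fee)

A table-level PRIMARY KEY clause names 3 columns: email, subject, fee.
This is a composite key — the combination is unique, not each column individually.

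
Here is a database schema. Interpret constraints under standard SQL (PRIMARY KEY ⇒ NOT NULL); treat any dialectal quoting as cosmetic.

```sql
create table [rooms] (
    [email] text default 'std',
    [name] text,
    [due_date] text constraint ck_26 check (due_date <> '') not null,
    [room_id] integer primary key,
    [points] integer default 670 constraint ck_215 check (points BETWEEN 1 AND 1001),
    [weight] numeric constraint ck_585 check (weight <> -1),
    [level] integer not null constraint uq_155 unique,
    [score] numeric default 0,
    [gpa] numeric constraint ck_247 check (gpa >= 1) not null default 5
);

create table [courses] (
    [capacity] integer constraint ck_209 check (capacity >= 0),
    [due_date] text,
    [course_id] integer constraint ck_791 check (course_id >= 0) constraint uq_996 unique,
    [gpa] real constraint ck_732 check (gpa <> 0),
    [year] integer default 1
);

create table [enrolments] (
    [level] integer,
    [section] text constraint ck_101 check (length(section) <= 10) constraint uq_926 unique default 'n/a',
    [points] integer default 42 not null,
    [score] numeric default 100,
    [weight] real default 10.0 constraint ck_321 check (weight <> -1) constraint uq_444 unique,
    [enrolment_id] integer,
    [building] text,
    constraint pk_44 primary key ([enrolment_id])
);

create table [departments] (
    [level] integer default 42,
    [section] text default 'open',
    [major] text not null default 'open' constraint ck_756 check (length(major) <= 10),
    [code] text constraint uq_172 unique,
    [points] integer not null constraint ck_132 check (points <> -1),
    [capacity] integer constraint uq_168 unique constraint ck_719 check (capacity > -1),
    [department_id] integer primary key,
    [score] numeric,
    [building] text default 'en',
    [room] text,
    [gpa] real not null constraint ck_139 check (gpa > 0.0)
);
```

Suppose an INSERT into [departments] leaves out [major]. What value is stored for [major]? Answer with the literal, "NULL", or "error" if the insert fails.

major has an explicit DEFAULT 'open'.
When the column is omitted from an INSERT, that default is used.

'open'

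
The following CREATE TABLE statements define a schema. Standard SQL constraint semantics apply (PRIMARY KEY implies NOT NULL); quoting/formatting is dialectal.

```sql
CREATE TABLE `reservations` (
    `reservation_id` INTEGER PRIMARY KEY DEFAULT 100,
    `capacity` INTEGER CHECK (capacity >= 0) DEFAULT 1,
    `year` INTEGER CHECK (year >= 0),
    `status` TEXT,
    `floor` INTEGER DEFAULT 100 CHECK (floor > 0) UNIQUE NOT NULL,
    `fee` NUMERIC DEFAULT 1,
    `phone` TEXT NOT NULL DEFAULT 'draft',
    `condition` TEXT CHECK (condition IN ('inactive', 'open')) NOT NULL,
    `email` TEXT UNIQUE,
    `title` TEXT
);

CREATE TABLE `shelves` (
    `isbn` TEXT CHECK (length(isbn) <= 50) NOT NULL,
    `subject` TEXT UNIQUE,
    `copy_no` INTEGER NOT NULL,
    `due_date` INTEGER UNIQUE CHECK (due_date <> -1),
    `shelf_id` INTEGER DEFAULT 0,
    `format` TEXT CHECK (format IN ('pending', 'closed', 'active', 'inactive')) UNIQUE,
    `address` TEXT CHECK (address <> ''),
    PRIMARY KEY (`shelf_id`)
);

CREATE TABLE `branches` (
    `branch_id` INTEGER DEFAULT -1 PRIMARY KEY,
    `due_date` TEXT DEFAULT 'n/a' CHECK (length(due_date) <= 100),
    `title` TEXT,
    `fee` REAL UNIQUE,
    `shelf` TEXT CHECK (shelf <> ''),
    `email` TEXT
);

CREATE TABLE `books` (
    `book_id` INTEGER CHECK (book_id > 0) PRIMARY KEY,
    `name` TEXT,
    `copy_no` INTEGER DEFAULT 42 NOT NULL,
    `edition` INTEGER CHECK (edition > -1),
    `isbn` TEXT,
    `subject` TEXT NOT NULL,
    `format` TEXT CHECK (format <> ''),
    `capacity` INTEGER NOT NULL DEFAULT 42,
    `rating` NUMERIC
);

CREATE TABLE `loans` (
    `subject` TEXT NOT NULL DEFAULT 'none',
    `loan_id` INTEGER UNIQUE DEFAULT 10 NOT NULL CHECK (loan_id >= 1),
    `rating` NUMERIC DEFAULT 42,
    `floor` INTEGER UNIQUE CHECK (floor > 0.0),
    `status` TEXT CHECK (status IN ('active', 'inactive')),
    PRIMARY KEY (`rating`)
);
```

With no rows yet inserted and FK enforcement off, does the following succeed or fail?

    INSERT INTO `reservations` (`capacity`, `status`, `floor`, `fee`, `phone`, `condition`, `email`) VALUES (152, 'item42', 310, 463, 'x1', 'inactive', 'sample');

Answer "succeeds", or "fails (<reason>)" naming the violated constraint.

NOT NULL columns: condition is supplied; floor is supplied; phone is supplied; reservation_id defaults to 100.
CHECK constraints: 152 satisfies (capacity >= 0); 310 satisfies (floor > 0); 'inactive' satisfies (condition IN ('inactive', 'open')).
No constraint is violated.

succeeds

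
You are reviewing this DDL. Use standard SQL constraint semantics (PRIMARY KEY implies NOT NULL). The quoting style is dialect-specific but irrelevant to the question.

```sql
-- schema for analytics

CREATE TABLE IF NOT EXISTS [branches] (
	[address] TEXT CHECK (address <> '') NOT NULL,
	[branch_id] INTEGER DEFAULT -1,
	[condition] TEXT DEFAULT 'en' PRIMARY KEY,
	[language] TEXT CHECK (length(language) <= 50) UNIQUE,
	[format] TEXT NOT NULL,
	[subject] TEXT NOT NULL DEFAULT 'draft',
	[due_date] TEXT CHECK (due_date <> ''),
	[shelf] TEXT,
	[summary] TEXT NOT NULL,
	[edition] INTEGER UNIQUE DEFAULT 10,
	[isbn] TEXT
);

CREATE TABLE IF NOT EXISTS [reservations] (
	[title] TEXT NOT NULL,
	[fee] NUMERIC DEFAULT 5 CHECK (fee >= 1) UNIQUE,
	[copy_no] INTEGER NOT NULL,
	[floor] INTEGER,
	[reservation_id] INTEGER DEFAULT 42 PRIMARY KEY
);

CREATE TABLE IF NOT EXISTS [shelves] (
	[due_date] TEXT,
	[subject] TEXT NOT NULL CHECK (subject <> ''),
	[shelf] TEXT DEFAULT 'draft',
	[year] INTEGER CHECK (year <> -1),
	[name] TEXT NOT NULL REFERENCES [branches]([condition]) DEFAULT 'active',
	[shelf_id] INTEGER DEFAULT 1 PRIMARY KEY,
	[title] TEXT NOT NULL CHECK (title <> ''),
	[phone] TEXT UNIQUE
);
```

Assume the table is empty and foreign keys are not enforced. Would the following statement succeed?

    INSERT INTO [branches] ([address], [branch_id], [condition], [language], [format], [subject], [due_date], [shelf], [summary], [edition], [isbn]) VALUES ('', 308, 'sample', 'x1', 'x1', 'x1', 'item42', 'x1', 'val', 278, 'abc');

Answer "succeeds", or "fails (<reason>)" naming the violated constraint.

fails (CHECK on address)

The value '' for address violates CHECK (address <> '').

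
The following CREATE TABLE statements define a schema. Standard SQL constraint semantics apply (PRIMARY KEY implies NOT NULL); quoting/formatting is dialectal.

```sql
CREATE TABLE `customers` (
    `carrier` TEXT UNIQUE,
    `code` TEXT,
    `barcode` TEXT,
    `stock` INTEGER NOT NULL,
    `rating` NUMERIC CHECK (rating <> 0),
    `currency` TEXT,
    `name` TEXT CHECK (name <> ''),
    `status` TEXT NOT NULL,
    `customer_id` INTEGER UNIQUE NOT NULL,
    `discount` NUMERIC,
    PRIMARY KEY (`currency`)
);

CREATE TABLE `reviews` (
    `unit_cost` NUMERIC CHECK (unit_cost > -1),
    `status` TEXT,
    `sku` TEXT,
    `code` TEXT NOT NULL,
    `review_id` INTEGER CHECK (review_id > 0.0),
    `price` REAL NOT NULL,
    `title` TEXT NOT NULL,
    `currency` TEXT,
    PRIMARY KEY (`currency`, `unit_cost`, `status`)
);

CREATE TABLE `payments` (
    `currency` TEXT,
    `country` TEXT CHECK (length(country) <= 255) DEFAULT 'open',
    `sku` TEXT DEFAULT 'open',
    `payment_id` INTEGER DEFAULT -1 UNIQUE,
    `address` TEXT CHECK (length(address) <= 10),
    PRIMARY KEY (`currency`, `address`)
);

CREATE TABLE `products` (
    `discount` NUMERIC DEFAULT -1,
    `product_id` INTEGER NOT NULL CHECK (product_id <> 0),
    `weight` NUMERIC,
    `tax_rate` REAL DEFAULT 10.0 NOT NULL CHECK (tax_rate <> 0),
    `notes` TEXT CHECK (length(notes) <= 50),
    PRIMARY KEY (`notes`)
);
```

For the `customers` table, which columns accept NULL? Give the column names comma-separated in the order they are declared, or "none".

carrier, code, barcode, rating, name, discount

- carrier: UNIQUE does not imply NOT NULL → nullable.
- code: no NOT NULL constraint applies → nullable.
- barcode: no NOT NULL constraint applies → nullable.
- stock: declared NOT NULL → not nullable.
- rating: CHECK does not forbid NULL (a CHECK constraint passes when its expression is NULL) → nullable.
- currency: part of the PRIMARY KEY, which implies NOT NULL → not nullable.
- name: CHECK does not forbid NULL (a CHECK constraint passes when its expression is NULL) → nullable.
- status: declared NOT NULL → not nullable.
- customer_id: declared NOT NULL → not nullable.
- discount: no NOT NULL constraint applies → nullable.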